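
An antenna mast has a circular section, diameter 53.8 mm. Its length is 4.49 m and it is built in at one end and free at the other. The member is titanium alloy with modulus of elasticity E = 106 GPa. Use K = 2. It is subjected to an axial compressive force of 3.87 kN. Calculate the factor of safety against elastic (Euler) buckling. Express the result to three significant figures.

n ≈ 1.38

I = πd⁴/64 = π×53.8⁴/64 = 4.112×10^5 mm⁴
I = 4.112×10^5 mm⁴ = 4.112×10^-7 m⁴
Effective length L_e = K·L = 2 × 4.49 = 8.980 m
P_cr = π²EI / L_e² = π² × 106×10⁹ × 4.112×10^-7 / 8.980² = 5.335×10^3 N
Factor of safety n = P_cr / P = 5.3352 / 3.87 = 1.38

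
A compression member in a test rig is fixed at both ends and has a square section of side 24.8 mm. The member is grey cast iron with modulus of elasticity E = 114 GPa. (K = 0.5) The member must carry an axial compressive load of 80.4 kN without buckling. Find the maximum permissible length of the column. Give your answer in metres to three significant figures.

L_max ≈ 1.33 m

I = a⁴/12 = 24.8⁴/12 = 3.152×10^4 mm⁴
I = 3.152×10^-8 m⁴
At the buckling limit P_cr = P = 8.040×10^4 N
From P_cr = π²EI/(K·L)²:  L = (1/K)·√(π²EI/P_cr) = (1/0.5)·√(π²×1.14×10^11×3.152×10^-8/8.040×10^4)
L = 1.33 m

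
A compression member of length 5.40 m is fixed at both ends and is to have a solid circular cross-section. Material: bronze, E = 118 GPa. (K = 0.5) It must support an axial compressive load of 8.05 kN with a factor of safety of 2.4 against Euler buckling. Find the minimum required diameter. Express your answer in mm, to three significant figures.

Required P_cr = n·P = 2.4 × 8.05 = 19.32 kN
L_e = K·L = 0.5 × 5.40 = 2.700 m
Required I = P_cr·L_e²/(π²E) = 1.932×10^4 × 2.700² / (π² × 1.18×10^11) = 1.209×10^-7 m⁴
I_req = 1.209×10^5 mm⁴
Solid circle: I = πd⁴/64  ⇒  d = (64I/π)^(1/4) = (64×1.209×10^5/π)^(1/4) = 39.6 mm

d ≈ 39.6 mm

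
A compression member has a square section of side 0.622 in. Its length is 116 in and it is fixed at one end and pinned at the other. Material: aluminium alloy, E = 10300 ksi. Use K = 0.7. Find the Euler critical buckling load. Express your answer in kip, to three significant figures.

I = a⁴/12 = 0.622⁴/12 = 1.247×10^-2 in⁴
Effective length L_e = K·L = 0.7 × 116 = 81.20 in
P_cr = π²EI / L_e² = π² × 10300×10³ × 1.247×10^-2 / 81.20² = 192.3 lb

P_cr ≈ 0.192 kip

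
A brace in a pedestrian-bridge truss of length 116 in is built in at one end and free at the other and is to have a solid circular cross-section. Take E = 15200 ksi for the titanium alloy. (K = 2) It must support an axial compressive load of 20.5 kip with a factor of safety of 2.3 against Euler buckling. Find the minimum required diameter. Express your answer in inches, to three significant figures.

d ≈ 4.31 in

Required P_cr = n·P = 2.3 × 20.5 = 47.15 kip
L_e = K·L = 2 × 116 = 232.0 in
Required I = P_cr·L_e²/(π²E) = 4.715×10^4 × 232.0² / (π² × 1.52×10^7) = 16.92 in⁴
Solid circle: I = πd⁴/64  ⇒  d = (64I/π)^(1/4) = (64×16.92/π)^(1/4) = 4.31 in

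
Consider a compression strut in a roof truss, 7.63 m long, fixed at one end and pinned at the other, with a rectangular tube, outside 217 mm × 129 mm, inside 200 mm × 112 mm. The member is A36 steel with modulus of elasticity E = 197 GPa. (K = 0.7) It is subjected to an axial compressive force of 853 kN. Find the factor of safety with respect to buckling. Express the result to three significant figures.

n ≈ 1.23

Weak-axis I_min = (h_o·b_o³ − h_i·b_i³)/12 with b_o = 129, b_i = 112.0 mm (shorter outer/inner sides).
I_min = (217×129³ − 200.0×112.0³)/12 = 1.540×10^7 mm⁴
I = 1.540×10^7 mm⁴ = 1.540×10^-5 m⁴
Effective length L_e = K·L = 0.7 × 7.63 = 5.341 m
P_cr = π²EI / L_e² = π² × 197×10⁹ × 1.540×10^-5 / 5.341² = 1.050×10^6 N
Factor of safety n = P_cr / P = 1049.9 / 853 = 1.23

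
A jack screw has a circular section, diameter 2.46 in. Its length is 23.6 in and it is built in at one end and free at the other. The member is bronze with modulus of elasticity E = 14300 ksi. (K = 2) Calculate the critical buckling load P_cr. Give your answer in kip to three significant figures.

P_cr ≈ 114 kip

I = πd⁴/64 = π×2.46⁴/64 = 1.798 in⁴
Effective length L_e = K·L = 2 × 23.6 = 47.20 in
P_cr = π²EI / L_e² = π² × 14300×10³ × 1.798 / 47.20² = 1.139×10^5 lb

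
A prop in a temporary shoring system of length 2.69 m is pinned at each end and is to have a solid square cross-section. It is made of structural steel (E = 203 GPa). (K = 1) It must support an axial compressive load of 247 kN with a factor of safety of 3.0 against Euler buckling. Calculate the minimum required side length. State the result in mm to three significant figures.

Required P_cr = n·P = 3.0 × 247 = 741.0 kN
L_e = K·L = 1 × 2.69 = 2.690 m
Required I = P_cr·L_e²/(π²E) = 7.410×10^5 × 2.690² / (π² × 2.03×10^11) = 2.676×10^-6 m⁴
I_req = 2.676×10^6 mm⁴
Solid square: I = a⁴/12  ⇒  a = (12I)^(1/4) = (12×2.676×10^6)^(1/4) = 75.3 mm

a ≈ 75.3 mm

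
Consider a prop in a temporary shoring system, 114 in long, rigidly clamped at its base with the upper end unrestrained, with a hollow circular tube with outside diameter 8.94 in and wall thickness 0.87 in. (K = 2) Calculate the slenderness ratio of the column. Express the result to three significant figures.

Inner diameter d_i = 8.94 − 2×0.87 = 7.200 in
I = π(d_o⁴ − d_i⁴)/64 = π(8.94⁴ − 7.200⁴)/64 = 181.6 in⁴
A = 22.06 in²;  r_min = √(I/A) = √(181.6/22.06) = 2.870 in
L_e = K·L = 2 × 114 = 228.0 in
λ = L_e / r_min = 228.00 / 2.870 = 79.5

λ ≈ 79.5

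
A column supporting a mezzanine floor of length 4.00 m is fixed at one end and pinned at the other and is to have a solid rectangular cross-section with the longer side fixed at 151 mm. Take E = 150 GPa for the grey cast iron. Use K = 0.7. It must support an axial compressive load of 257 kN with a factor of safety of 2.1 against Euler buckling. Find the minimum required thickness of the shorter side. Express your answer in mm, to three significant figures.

Required P_cr = n·P = 2.1 × 257 = 539.7 kN
L_e = K·L = 0.7 × 4.00 = 2.800 m
Required I = P_cr·L_e²/(π²E) = 5.397×10^5 × 2.800² / (π² × 1.50×10^11) = 2.858×10^-6 m⁴
I_req = 2.858×10^6 mm⁴
Rectangle, weak axis: I_min = h·b³/12 with h = 151 mm fixed  ⇒  b = (12I/h)^(1/3) = 61.0 mm

b ≈ 61.0 mm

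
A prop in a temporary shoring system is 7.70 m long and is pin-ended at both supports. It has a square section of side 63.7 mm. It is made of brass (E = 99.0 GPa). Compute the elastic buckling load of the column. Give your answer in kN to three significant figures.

P_cr ≈ 22.6 kN

I = a⁴/12 = 63.7⁴/12 = 1.372×10^6 mm⁴
I = 1.372×10^6 mm⁴ = 1.372×10^-6 m⁴
Effective length L_e = K·L = 1 × 7.70 = 7.700 m
P_cr = π²EI / L_e² = π² × 99.0×10⁹ × 1.372×10^-6 / 7.700² = 2.261×10^4 N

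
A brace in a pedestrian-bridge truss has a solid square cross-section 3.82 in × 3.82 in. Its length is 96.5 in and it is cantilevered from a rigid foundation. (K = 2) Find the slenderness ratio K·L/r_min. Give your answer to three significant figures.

For a square r = a/√12 = 3.82/√12 = 1.103 in
L_e = K·L = 2 × 96.5 = 193.0 in
λ = L_e / r_min = 193.00 / 1.103 = 175

λ ≈ 175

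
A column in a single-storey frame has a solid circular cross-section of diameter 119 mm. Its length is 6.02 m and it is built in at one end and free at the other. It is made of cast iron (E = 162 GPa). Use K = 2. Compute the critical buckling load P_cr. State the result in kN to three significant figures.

P_cr ≈ 109 kN

I = πd⁴/64 = π×119⁴/64 = 9.844×10^6 mm⁴
I = 9.844×10^6 mm⁴ = 9.844×10^-6 m⁴
Effective length L_e = K·L = 2 × 6.02 = 12.04 m
P_cr = π²EI / L_e² = π² × 162×10⁹ × 9.844×10^-6 / 12.04² = 1.086×10^5 N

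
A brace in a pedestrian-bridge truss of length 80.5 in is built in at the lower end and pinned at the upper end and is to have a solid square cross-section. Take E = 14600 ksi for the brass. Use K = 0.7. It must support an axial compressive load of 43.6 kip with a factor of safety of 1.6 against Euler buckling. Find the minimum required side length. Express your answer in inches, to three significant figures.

Required P_cr = n·P = 1.6 × 43.6 = 69.76 kip
L_e = K·L = 0.7 × 80.5 = 56.35 in
Required I = P_cr·L_e²/(π²E) = 6.976×10^4 × 56.35² / (π² × 1.46×10^7) = 1.537 in⁴
Solid square: I = a⁴/12  ⇒  a = (12I)^(1/4) = (12×1.537)^(1/4) = 2.07 in

a ≈ 2.07 in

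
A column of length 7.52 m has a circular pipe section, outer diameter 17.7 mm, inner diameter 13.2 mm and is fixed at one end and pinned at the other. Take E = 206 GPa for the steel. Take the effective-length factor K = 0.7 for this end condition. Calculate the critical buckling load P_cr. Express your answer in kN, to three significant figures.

P_cr ≈ 0.244 kN

d_o = 17.7 mm, d_i = 13.2 mm
I = π(d_o⁴ − d_i⁴)/64 = π(17.7⁴ − 13.20⁴)/64 = 3.328×10^3 mm⁴
I = 3.328×10^3 mm⁴ = 3.328×10^-9 m⁴
Effective length L_e = K·L = 0.7 × 7.52 = 5.264 m
P_cr = π²EI / L_e² = π² × 206×10⁹ × 3.328×10^-9 / 5.264² = 244.2 N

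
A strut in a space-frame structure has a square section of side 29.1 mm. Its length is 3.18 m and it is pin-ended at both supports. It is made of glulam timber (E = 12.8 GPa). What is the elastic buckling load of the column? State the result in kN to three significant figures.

I = a⁴/12 = 29.1⁴/12 = 5.976×10^4 mm⁴
I = 5.976×10^4 mm⁴ = 5.976×10^-8 m⁴
Effective length L_e = K·L = 1 × 3.18 = 3.180 m
P_cr = π²EI / L_e² = π² × 12.8×10⁹ × 5.976×10^-8 / 3.180² = 746.5 N

P_cr ≈ 0.747 kN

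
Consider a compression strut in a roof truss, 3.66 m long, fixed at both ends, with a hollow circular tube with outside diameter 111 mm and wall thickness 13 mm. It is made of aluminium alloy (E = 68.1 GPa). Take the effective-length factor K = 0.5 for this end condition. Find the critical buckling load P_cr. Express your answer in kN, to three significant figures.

P_cr ≈ 981 kN

Inner diameter d_i = 111 − 2×13 = 85.00 mm
I = π(d_o⁴ − d_i⁴)/64 = π(111⁴ − 85.00⁴)/64 = 4.889×10^6 mm⁴
I = 4.889×10^6 mm⁴ = 4.889×10^-6 m⁴
Effective length L_e = K·L = 0.5 × 3.66 = 1.830 m
P_cr = π²EI / L_e² = π² × 68.1×10⁹ × 4.889×10^-6 / 1.830² = 9.813×10^5 N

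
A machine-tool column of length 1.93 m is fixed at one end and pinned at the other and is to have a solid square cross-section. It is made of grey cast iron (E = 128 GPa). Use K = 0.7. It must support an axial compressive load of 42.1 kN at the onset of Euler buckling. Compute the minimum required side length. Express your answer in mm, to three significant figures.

a ≈ 29.2 mm

L_e = K·L = 0.7 × 1.93 = 1.351 m
Required I = P_cr·L_e²/(π²E) = 4.210×10^4 × 1.351² / (π² × 1.28×10^11) = 6.083×10^-8 m⁴
I_req = 6.083×10^4 mm⁴
Solid square: I = a⁴/12  ⇒  a = (12I)^(1/4) = (12×6.083×10^4)^(1/4) = 29.2 mm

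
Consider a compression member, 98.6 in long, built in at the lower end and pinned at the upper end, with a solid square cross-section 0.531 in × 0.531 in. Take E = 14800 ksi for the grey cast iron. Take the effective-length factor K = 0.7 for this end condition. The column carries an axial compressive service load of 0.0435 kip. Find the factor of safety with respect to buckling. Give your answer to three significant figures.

I = a⁴/12 = 0.531⁴/12 = 6.625×10^-3 in⁴
Effective length L_e = K·L = 0.7 × 98.6 = 69.02 in
P_cr = π²EI / L_e² = π² × 14800×10³ × 6.625×10^-3 / 69.02² = 203.1 lb
Factor of safety n = P_cr / P = 0.20315 / 0.0435 = 4.67

n ≈ 4.67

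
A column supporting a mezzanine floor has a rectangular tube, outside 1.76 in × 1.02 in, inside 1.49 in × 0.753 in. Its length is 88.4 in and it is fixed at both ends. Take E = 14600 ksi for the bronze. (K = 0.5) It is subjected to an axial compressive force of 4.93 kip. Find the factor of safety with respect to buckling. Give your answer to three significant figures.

Weak-axis I_min = (h_o·b_o³ − h_i·b_i³)/12 with b_o = 1.02, b_i = 0.7530 in (shorter outer/inner sides).
I_min = (1.76×1.02³ − 1.490×0.7530³)/12 = 0.1026 in⁴
Effective length L_e = K·L = 0.5 × 88.4 = 44.20 in
P_cr = π²EI / L_e² = π² × 14600×10³ × 0.1026 / 44.20² = 7.570×10^3 lb
Factor of safety n = P_cr / P = 7.5698 / 4.93 = 1.54

n ≈ 1.54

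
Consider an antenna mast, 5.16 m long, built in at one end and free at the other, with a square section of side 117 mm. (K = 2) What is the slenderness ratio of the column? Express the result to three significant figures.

For a square r = a/√12 = 117/√12 = 33.77 mm
L_e = K·L = 2 × 5.16 m = 10.32 m = 10320 mm
λ = L_e / r_min = 10320 / 33.77 = 306

λ ≈ 306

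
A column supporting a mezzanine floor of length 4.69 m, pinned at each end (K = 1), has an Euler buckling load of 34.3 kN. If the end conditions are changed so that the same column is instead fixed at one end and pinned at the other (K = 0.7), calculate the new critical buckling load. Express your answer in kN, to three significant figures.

P_cr ∝ 1/K², so P_cr,new = P_cr,old × (K_old/K_new)² = 34.3 × (1/0.7)²
= 34.3 × 2.041 = 70.0 kN

P_cr ≈ 70.0 kN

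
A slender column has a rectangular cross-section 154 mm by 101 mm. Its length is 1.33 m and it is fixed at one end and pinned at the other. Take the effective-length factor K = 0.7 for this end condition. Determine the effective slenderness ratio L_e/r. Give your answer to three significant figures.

For a rectangle r_min = b/√12 = 101/√12 = 29.16 mm
L_e = K·L = 0.7 × 1.33 m = 0.9310 m = 931.00 mm
λ = L_e / r_min = 931.00 / 29.16 = 31.9

λ ≈ 31.9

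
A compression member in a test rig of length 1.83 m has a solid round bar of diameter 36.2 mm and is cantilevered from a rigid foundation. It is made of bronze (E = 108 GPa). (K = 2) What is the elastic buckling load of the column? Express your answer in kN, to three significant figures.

I = πd⁴/64 = π×36.2⁴/64 = 8.430×10^4 mm⁴
I = 8.430×10^4 mm⁴ = 8.430×10^-8 m⁴
Effective length L_e = K·L = 2 × 1.83 = 3.660 m
P_cr = π²EI / L_e² = π² × 108×10⁹ × 8.430×10^-8 / 3.660² = 6.708×10^3 N

P_cr ≈ 6.71 kN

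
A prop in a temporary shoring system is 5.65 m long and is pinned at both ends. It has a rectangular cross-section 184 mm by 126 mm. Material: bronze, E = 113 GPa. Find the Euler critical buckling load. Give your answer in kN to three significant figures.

P_cr ≈ 1070 kN

Buckling occurs about the weak axis: I_min = h·b³/12 with b = 126 mm (the shorter side).
I_min = 184×126³/12 = 3.067×10^7 mm⁴
I = 3.067×10^7 mm⁴ = 3.067×10^-5 m⁴
Effective length L_e = K·L = 1 × 5.65 = 5.650 m
P_cr = π²EI / L_e² = π² × 113×10⁹ × 3.067×10^-5 / 5.650² = 1.072×10^6 N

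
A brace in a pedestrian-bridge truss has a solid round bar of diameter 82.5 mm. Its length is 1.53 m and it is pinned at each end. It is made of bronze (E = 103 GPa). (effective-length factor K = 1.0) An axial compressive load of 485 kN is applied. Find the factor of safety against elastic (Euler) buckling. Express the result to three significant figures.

n ≈ 2.04

I = πd⁴/64 = π×82.5⁴/64 = 2.274×10^6 mm⁴
I = 2.274×10^6 mm⁴ = 2.274×10^-6 m⁴
Effective length L_e = K·L = 1 × 1.53 = 1.530 m
P_cr = π²EI / L_e² = π² × 103×10⁹ × 2.274×10^-6 / 1.530² = 9.875×10^5 N
Factor of safety n = P_cr / P = 987.51 / 485 = 2.04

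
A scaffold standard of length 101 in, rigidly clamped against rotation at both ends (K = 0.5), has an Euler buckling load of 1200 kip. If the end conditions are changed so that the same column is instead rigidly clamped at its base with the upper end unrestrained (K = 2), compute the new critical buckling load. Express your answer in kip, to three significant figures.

P_cr ≈ 75.0 kip

P_cr ∝ 1/K², so P_cr,new = P_cr,old × (K_old/K_new)² = 1200 × (0.5/2)²
= 1200 × 0.06250 = 75.0 kip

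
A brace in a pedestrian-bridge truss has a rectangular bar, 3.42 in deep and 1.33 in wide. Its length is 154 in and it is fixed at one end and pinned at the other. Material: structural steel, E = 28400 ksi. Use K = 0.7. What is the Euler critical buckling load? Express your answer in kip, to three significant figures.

P_cr ≈ 16.2 kip

Buckling occurs about the weak axis: I_min = h·b³/12 with b = 1.33 in (the shorter side).
I_min = 3.42×1.33³/12 = 0.6705 in⁴
Effective length L_e = K·L = 0.7 × 154 = 107.8 in
P_cr = π²EI / L_e² = π² × 28400×10³ × 0.6705 / 107.8² = 1.617×10^4 lb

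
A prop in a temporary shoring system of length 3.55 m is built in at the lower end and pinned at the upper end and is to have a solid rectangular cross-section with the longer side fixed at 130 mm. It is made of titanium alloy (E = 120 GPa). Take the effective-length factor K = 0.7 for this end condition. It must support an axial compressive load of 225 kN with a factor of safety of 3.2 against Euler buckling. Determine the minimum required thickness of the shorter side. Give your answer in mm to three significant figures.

Required P_cr = n·P = 3.2 × 225 = 720.0 kN
L_e = K·L = 0.7 × 3.55 = 2.485 m
Required I = P_cr·L_e²/(π²E) = 7.200×10^5 × 2.485² / (π² × 1.20×10^11) = 3.754×10^-6 m⁴
I_req = 3.754×10^6 mm⁴
Rectangle, weak axis: I_min = h·b³/12 with h = 130 mm fixed  ⇒  b = (12I/h)^(1/3) = 70.2 mm

b ≈ 70.2 mm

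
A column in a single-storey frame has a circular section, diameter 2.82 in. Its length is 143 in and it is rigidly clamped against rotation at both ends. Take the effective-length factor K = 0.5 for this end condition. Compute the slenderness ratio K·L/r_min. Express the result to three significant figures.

I = πd⁴/64 = π×2.82⁴/64 = 3.104 in⁴
A = 6.246 in²;  r_min = √(I/A) = √(3.104/6.246) = 0.7050 in
L_e = K·L = 0.5 × 143 = 71.50 in
λ = L_e / r_min = 71.500 / 0.7050 = 101

λ ≈ 101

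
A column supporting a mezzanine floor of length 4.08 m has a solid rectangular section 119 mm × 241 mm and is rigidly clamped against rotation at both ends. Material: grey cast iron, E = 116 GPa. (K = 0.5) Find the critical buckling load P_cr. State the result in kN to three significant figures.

P_cr ≈ 9310 kN

Buckling occurs about the weak axis: I_min = h·b³/12 with b = 119 mm (the shorter side).
I_min = 241×119³/12 = 3.384×10^7 mm⁴
I = 3.384×10^7 mm⁴ = 3.384×10^-5 m⁴
Effective length L_e = K·L = 0.5 × 4.08 = 2.040 m
P_cr = π²EI / L_e² = π² × 116×10⁹ × 3.384×10^-5 / 2.040² = 9.311×10^6 N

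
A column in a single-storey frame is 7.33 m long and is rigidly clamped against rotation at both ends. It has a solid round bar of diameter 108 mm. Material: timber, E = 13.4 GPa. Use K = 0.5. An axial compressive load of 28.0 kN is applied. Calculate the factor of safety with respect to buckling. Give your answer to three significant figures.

n ≈ 2.35

I = πd⁴/64 = π×108⁴/64 = 6.678×10^6 mm⁴
I = 6.678×10^6 mm⁴ = 6.678×10^-6 m⁴
Effective length L_e = K·L = 0.5 × 7.33 = 3.665 m
P_cr = π²EI / L_e² = π² × 13.4×10⁹ × 6.678×10^-6 / 3.665² = 6.575×10^4 N
Factor of safety n = P_cr / P = 65.754 / 28.0 = 2.35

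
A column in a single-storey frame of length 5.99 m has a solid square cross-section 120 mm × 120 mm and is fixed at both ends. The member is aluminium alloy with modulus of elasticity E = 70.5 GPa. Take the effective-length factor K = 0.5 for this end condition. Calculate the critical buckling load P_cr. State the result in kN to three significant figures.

P_cr ≈ 1340 kN

I = a⁴/12 = 120⁴/12 = 1.728×10^7 mm⁴
I = 1.728×10^7 mm⁴ = 1.728×10^-5 m⁴
Effective length L_e = K·L = 0.5 × 5.99 = 2.995 m
P_cr = π²EI / L_e² = π² × 70.5×10⁹ × 1.728×10^-5 / 2.995² = 1.340×10^6 N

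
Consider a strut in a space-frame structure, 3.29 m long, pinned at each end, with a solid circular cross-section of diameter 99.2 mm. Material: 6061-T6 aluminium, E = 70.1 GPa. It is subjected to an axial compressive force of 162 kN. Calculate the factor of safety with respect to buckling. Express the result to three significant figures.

n ≈ 1.88

I = πd⁴/64 = π×99.2⁴/64 = 4.754×10^6 mm⁴
I = 4.754×10^6 mm⁴ = 4.754×10^-6 m⁴
Effective length L_e = K·L = 1 × 3.29 = 3.290 m
P_cr = π²EI / L_e² = π² × 70.1×10⁹ × 4.754×10^-6 / 3.290² = 3.038×10^5 N
Factor of safety n = P_cr / P = 303.84 / 162 = 1.88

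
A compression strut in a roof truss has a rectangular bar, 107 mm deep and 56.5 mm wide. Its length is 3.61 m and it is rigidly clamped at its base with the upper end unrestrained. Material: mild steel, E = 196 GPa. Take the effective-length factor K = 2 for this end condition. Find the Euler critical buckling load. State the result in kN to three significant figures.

P_cr ≈ 59.7 kN

Buckling occurs about the weak axis: I_min = h·b³/12 with b = 56.5 mm (the shorter side).
I_min = 107×56.5³/12 = 1.608×10^6 mm⁴
I = 1.608×10^6 mm⁴ = 1.608×10^-6 m⁴
Effective length L_e = K·L = 2 × 3.61 = 7.220 m
P_cr = π²EI / L_e² = π² × 196×10⁹ × 1.608×10^-6 / 7.220² = 5.968×10^4 N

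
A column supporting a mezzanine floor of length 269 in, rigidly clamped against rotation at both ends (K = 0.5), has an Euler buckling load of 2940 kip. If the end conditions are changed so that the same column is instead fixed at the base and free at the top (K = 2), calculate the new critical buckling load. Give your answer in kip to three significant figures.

P_cr ≈ 184 kip

P_cr ∝ 1/K², so P_cr,new = P_cr,old × (K_old/K_new)² = 2940 × (0.5/2)²
= 2940 × 0.06250 = 184 kip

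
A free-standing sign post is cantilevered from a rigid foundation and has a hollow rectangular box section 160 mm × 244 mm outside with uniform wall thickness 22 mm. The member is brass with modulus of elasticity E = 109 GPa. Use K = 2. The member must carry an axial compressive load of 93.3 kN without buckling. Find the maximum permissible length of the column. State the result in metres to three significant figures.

L_max ≈ 12.8 m

Inner dimensions: h_i = 244 − 2×22 = 200.0 mm, b_i = 160 − 2×22 = 116.0 mm
Weak-axis I_min = (h_o·b_o³ − h_i·b_i³)/12 with b_o = 160, b_i = 116.0 mm (shorter outer/inner sides).
I_min = (244×160³ − 200.0×116.0³)/12 = 5.727×10^7 mm⁴
I = 5.727×10^-5 m⁴
At the buckling limit P_cr = P = 9.330×10^4 N
From P_cr = π²EI/(K·L)²:  L = (1/K)·√(π²EI/P_cr) = (1/2)·√(π²×1.09×10^11×5.727×10^-5/9.330×10^4)
L = 12.8 m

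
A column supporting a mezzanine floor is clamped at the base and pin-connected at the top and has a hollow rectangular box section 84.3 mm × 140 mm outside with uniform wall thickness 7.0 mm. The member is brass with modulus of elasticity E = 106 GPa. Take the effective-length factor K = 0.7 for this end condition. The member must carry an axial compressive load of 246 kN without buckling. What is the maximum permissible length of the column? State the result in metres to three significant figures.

L_max ≈ 5.39 m

Inner dimensions: h_i = 140 − 2×7.0 = 126.0 mm, b_i = 84.3 − 2×7.0 = 70.30 mm
Weak-axis I_min = (h_o·b_o³ − h_i·b_i³)/12 with b_o = 84.3, b_i = 70.30 mm (shorter outer/inner sides).
I_min = (140×84.3³ − 126.0×70.30³)/12 = 3.341×10^6 mm⁴
I = 3.341×10^-6 m⁴
At the buckling limit P_cr = P = 2.460×10^5 N
From P_cr = π²EI/(K·L)²:  L = (1/K)·√(π²EI/P_cr) = (1/0.7)·√(π²×1.06×10^11×3.341×10^-6/2.460×10^5)
L = 5.39 m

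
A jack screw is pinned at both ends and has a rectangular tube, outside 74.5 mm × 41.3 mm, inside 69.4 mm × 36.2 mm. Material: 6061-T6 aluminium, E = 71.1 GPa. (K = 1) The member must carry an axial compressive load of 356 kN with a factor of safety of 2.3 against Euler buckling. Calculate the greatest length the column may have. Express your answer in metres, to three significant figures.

L_max ≈ 0.374 m

Weak-axis I_min = (h_o·b_o³ − h_i·b_i³)/12 with b_o = 41.3, b_i = 36.20 mm (shorter outer/inner sides).
I_min = (74.5×41.3³ − 69.40×36.20³)/12 = 1.630×10^5 mm⁴
I = 1.630×10^-7 m⁴
Required critical load P_cr = n·P = 2.3 × 356 = 818.8 kN = 8.188×10^5 N
From P_cr = π²EI/(K·L)²:  L = (1/K)·√(π²EI/P_cr) = (1/1)·√(π²×7.11×10^10×1.630×10^-7/8.188×10^5)
L = 0.374 m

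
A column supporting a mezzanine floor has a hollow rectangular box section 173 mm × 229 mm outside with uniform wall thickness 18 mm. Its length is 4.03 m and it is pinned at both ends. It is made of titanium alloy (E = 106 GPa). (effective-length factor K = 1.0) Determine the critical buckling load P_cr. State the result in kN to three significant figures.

P_cr ≈ 3700 kN

Inner dimensions: h_i = 229 − 2×18 = 193.0 mm, b_i = 173 − 2×18 = 137.0 mm
Weak-axis I_min = (h_o·b_o³ − h_i·b_i³)/12 with b_o = 173, b_i = 137.0 mm (shorter outer/inner sides).
I_min = (229×173³ − 193.0×137.0³)/12 = 5.745×10^7 mm⁴
I = 5.745×10^7 mm⁴ = 5.745×10^-5 m⁴
Effective length L_e = K·L = 1 × 4.03 = 4.030 m
P_cr = π²EI / L_e² = π² × 106×10⁹ × 5.745×10^-5 / 4.030² = 3.701×10^6 N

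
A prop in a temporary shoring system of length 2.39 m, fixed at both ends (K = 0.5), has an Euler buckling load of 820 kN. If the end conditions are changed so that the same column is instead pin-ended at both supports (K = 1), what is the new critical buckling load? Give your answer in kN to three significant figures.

P_cr ≈ 205 kN

P_cr ∝ 1/K², so P_cr,new = P_cr,old × (K_old/K_new)² = 820 × (0.5/1)²
= 820 × 0.2500 = 205 kN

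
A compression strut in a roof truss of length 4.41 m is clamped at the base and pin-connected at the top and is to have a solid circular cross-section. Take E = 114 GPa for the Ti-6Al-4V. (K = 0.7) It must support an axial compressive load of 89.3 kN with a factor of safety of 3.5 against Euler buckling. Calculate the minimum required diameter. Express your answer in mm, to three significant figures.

Required P_cr = n·P = 3.5 × 89.3 = 312.6 kN
L_e = K·L = 0.7 × 4.41 = 3.087 m
Required I = P_cr·L_e²/(π²E) = 3.126×10^5 × 3.087² / (π² × 1.14×10^11) = 2.647×10^-6 m⁴
I_req = 2.647×10^6 mm⁴
Solid circle: I = πd⁴/64  ⇒  d = (64I/π)^(1/4) = (64×2.647×10^6/π)^(1/4) = 85.7 mm

d ≈ 85.7 mm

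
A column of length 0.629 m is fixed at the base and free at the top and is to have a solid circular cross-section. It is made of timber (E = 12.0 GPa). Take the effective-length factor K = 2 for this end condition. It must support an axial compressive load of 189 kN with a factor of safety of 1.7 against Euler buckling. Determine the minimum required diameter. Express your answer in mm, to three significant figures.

d ≈ 96.7 mm

Required P_cr = n·P = 1.7 × 189 = 321.3 kN
L_e = K·L = 2 × 0.629 = 1.258 m
Required I = P_cr·L_e²/(π²E) = 3.213×10^5 × 1.258² / (π² × 1.20×10^10) = 4.293×10^-6 m⁴
I_req = 4.293×10^6 mm⁴
Solid circle: I = πd⁴/64  ⇒  d = (64I/π)^(1/4) = (64×4.293×10^6/π)^(1/4) = 96.7 mm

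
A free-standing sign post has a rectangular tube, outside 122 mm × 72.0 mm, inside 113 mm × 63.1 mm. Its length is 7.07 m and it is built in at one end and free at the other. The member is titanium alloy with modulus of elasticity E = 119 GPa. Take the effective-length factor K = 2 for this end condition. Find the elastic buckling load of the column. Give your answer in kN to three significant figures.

P_cr ≈ 8.39 kN

Weak-axis I_min = (h_o·b_o³ − h_i·b_i³)/12 with b_o = 72.0, b_i = 63.10 mm (shorter outer/inner sides).
I_min = (122×72.0³ − 113.0×63.10³)/12 = 1.429×10^6 mm⁴
I = 1.429×10^6 mm⁴ = 1.429×10^-6 m⁴
Effective length L_e = K·L = 2 × 7.07 = 14.14 m
P_cr = π²EI / L_e² = π² × 119×10⁹ × 1.429×10^-6 / 14.14² = 8.393×10^3 N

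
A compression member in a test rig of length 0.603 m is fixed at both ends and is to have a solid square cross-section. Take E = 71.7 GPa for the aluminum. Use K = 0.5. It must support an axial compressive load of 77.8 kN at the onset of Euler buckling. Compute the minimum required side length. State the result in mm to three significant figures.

a ≈ 18.6 mm

L_e = K·L = 0.5 × 0.603 = 0.3015 m
Required I = P_cr·L_e²/(π²E) = 7.780×10^4 × 0.3015² / (π² × 7.17×10^10) = 9.994×10^-9 m⁴
I_req = 9.994×10^3 mm⁴
Solid square: I = a⁴/12  ⇒  a = (12I)^(1/4) = (12×9.994×10^3)^(1/4) = 18.6 mm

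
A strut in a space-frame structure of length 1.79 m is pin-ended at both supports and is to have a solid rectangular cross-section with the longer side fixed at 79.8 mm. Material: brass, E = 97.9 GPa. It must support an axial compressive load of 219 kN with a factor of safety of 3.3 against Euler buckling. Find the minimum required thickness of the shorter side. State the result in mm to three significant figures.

Required P_cr = n·P = 3.3 × 219 = 722.7 kN
L_e = K·L = 1 × 1.79 = 1.790 m
Required I = P_cr·L_e²/(π²E) = 7.227×10^5 × 1.790² / (π² × 9.79×10^10) = 2.397×10^-6 m⁴
I_req = 2.397×10^6 mm⁴
Rectangle, weak axis: I_min = h·b³/12 with h = 79.8 mm fixed  ⇒  b = (12I/h)^(1/3) = 71.2 mm

b ≈ 71.2 mm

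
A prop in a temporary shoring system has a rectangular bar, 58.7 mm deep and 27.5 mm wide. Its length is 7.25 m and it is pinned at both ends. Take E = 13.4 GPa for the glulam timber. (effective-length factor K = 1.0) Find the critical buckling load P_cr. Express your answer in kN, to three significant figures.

Buckling occurs about the weak axis: I_min = h·b³/12 with b = 27.5 mm (the shorter side).
I_min = 58.7×27.5³/12 = 1.017×10^5 mm⁴
I = 1.017×10^5 mm⁴ = 1.017×10^-7 m⁴
Effective length L_e = K·L = 1 × 7.25 = 7.250 m
P_cr = π²EI / L_e² = π² × 13.4×10⁹ × 1.017×10^-7 / 7.250² = 256.0 N

P_cr ≈ 0.256 kN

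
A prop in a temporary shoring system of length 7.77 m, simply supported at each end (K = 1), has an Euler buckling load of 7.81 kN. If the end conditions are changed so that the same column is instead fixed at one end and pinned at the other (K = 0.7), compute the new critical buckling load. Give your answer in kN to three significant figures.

P_cr ≈ 15.9 kN

P_cr ∝ 1/K², so P_cr,new = P_cr,old × (K_old/K_new)² = 7.81 × (1/0.7)²
= 7.81 × 2.041 = 15.9 kN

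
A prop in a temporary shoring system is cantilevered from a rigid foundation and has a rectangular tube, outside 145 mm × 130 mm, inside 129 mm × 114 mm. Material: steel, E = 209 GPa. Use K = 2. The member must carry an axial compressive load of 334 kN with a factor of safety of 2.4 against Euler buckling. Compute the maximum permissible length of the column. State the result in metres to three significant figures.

L_max ≈ 2.61 m

Weak-axis I_min = (h_o·b_o³ − h_i·b_i³)/12 with b_o = 130, b_i = 114.0 mm (shorter outer/inner sides).
I_min = (145×130³ − 129.0×114.0³)/12 = 1.062×10^7 mm⁴
I = 1.062×10^-5 m⁴
Required critical load P_cr = n·P = 2.4 × 334 = 801.6 kN = 8.016×10^5 N
From P_cr = π²EI/(K·L)²:  L = (1/K)·√(π²EI/P_cr) = (1/2)·√(π²×2.09×10^11×1.062×10^-5/8.016×10^5)
L = 2.61 m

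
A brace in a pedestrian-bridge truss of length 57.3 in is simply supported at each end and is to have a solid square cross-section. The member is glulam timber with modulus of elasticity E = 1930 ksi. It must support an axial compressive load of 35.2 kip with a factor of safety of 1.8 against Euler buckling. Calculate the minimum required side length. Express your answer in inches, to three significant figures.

Required P_cr = n·P = 1.8 × 35.2 = 63.36 kip
L_e = K·L = 1 × 57.3 = 57.30 in
Required I = P_cr·L_e²/(π²E) = 6.336×10^4 × 57.30² / (π² × 1.93×10^6) = 10.92 in⁴
Solid square: I = a⁴/12  ⇒  a = (12I)^(1/4) = (12×10.92)^(1/4) = 3.38 in

a ≈ 3.38 in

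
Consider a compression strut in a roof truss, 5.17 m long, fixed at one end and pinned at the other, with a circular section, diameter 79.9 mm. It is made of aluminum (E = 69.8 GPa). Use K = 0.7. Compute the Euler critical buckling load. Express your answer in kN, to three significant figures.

P_cr ≈ 105 kN

I = πd⁴/64 = π×79.9⁴/64 = 2.001×10^6 mm⁴
I = 2.001×10^6 mm⁴ = 2.001×10^-6 m⁴
Effective length L_e = K·L = 0.7 × 5.17 = 3.619 m
P_cr = π²EI / L_e² = π² × 69.8×10⁹ × 2.001×10^-6 / 3.619² = 1.052×10^5 N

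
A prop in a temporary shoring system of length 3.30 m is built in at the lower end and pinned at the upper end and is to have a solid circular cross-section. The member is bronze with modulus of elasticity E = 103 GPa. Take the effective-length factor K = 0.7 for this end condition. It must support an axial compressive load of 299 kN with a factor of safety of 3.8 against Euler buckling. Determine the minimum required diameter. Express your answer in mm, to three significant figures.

d ≈ 105 mm

Required P_cr = n·P = 3.8 × 299 = 1136 kN
L_e = K·L = 0.7 × 3.30 = 2.310 m
Required I = P_cr·L_e²/(π²E) = 1.136×10^6 × 2.310² / (π² × 1.03×10^11) = 5.964×10^-6 m⁴
I_req = 5.964×10^6 mm⁴
Solid circle: I = πd⁴/64  ⇒  d = (64I/π)^(1/4) = (64×5.964×10^6/π)^(1/4) = 105 mm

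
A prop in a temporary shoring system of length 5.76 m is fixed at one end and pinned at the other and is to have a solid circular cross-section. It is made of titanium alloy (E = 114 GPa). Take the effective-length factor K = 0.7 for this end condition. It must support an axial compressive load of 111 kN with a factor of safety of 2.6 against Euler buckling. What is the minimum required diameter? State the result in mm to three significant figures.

Required P_cr = n·P = 2.6 × 111 = 288.6 kN
L_e = K·L = 0.7 × 5.76 = 4.032 m
Required I = P_cr·L_e²/(π²E) = 2.886×10^5 × 4.032² / (π² × 1.14×10^11) = 4.170×10^-6 m⁴
I_req = 4.170×10^6 mm⁴
Solid circle: I = πd⁴/64  ⇒  d = (64I/π)^(1/4) = (64×4.170×10^6/π)^(1/4) = 96.0 mm

d ≈ 96.0 mm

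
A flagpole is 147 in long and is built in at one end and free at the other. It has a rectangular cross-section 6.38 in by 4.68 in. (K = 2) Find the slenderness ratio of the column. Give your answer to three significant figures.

For a rectangle r_min = b/√12 = 4.68/√12 = 1.351 in
L_e = K·L = 2 × 147 = 294.0 in
λ = L_e / r_min = 294.00 / 1.351 = 218

λ ≈ 218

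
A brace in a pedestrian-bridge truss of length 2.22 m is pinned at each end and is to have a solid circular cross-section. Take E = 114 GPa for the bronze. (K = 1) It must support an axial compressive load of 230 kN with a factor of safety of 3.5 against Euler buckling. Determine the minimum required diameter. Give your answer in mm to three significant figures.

d ≈ 92.1 mm

Required P_cr = n·P = 3.5 × 230 = 805.0 kN
L_e = K·L = 1 × 2.22 = 2.220 m
Required I = P_cr·L_e²/(π²E) = 8.050×10^5 × 2.220² / (π² × 1.14×10^11) = 3.526×10^-6 m⁴
I_req = 3.526×10^6 mm⁴
Solid circle: I = πd⁴/64  ⇒  d = (64I/π)^(1/4) = (64×3.526×10^6/π)^(1/4) = 92.1 mm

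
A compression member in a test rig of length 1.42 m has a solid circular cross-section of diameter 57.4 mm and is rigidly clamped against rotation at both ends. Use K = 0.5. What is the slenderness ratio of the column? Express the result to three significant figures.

λ ≈ 49.5

For a solid circle r = d/4 = 57.4/4 = 14.35 mm
L_e = K·L = 0.5 × 1.42 m = 0.7100 m = 710.00 mm
λ = L_e / r_min = 710.00 / 14.35 = 49.5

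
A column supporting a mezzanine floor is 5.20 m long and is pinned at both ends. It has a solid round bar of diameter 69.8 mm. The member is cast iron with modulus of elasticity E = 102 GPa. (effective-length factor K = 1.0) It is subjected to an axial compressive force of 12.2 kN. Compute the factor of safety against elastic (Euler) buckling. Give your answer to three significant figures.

I = πd⁴/64 = π×69.8⁴/64 = 1.165×10^6 mm⁴
I = 1.165×10^6 mm⁴ = 1.165×10^-6 m⁴
Effective length L_e = K·L = 1 × 5.20 = 5.200 m
P_cr = π²EI / L_e² = π² × 102×10⁹ × 1.165×10^-6 / 5.200² = 4.338×10^4 N
Factor of safety n = P_cr / P = 43.380 / 12.2 = 3.56

n ≈ 3.56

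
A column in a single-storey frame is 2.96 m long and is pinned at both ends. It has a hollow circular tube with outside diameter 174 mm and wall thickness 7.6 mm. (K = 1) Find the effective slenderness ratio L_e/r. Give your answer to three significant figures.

λ ≈ 50.3

Inner diameter d_i = 174 − 2×7.6 = 158.8 mm
I = π(d_o⁴ − d_i⁴)/64 = π(174⁴ − 158.8⁴)/64 = 1.378×10^7 mm⁴
A = 3.973×10^3 mm²;  r_min = √(I/A) = √(1.378×10^7/3.973×10^3) = 58.89 mm
L_e = K·L = 1 × 2.96 m = 2.960 m = 2960.0 mm
λ = L_e / r_min = 2960.0 / 58.89 = 50.3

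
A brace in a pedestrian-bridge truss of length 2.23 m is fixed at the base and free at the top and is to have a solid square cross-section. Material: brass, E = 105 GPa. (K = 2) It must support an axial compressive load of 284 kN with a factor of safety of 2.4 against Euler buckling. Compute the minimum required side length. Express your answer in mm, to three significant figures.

a ≈ 112 mm

Required P_cr = n·P = 2.4 × 284 = 681.6 kN
L_e = K·L = 2 × 2.23 = 4.460 m
Required I = P_cr·L_e²/(π²E) = 6.816×10^5 × 4.460² / (π² × 1.05×10^11) = 1.308×10^-5 m⁴
I_req = 1.308×10^7 mm⁴
Solid square: I = a⁴/12  ⇒  a = (12I)^(1/4) = (12×1.308×10^7)^(1/4) = 112 mm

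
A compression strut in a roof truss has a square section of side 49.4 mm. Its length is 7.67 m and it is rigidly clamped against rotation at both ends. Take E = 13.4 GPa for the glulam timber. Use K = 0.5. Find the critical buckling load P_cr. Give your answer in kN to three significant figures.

P_cr ≈ 4.46 kN

I = a⁴/12 = 49.4⁴/12 = 4.963×10^5 mm⁴
I = 4.963×10^5 mm⁴ = 4.963×10^-7 m⁴
Effective length L_e = K·L = 0.5 × 7.67 = 3.835 m
P_cr = π²EI / L_e² = π² × 13.4×10⁹ × 4.963×10^-7 / 3.835² = 4.463×10^3 N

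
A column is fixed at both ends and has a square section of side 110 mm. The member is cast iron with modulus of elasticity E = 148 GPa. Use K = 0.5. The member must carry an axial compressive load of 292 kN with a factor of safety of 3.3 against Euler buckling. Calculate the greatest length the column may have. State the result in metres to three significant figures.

L_max ≈ 8.60 m

I = a⁴/12 = 110⁴/12 = 1.220×10^7 mm⁴
I = 1.220×10^-5 m⁴
Required critical load P_cr = n·P = 3.3 × 292 = 963.6 kN = 9.636×10^5 N
From P_cr = π²EI/(K·L)²:  L = (1/K)·√(π²EI/P_cr) = (1/0.5)·√(π²×1.48×10^11×1.220×10^-5/9.636×10^5)
L = 8.60 m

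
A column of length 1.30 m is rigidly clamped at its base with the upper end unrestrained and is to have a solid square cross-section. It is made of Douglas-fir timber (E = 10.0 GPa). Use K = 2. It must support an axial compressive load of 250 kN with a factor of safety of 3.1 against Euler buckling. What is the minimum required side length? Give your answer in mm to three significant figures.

a ≈ 159 mm

Required P_cr = n·P = 3.1 × 250 = 775.0 kN
L_e = K·L = 2 × 1.30 = 2.600 m
Required I = P_cr·L_e²/(π²E) = 7.750×10^5 × 2.600² / (π² × 1.00×10^10) = 5.308×10^-5 m⁴
I_req = 5.308×10^7 mm⁴
Solid square: I = a⁴/12  ⇒  a = (12I)^(1/4) = (12×5.308×10^7)^(1/4) = 159 mm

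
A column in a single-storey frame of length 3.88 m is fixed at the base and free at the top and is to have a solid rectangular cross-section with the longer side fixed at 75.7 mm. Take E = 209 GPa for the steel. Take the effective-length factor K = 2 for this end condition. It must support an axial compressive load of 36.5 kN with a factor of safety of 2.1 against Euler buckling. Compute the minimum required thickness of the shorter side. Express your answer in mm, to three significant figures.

Required P_cr = n·P = 2.1 × 36.5 = 76.65 kN
L_e = K·L = 2 × 3.88 = 7.760 m
Required I = P_cr·L_e²/(π²E) = 7.665×10^4 × 7.760² / (π² × 2.09×10^11) = 2.238×10^-6 m⁴
I_req = 2.238×10^6 mm⁴
Rectangle, weak axis: I_min = h·b³/12 with h = 75.7 mm fixed  ⇒  b = (12I/h)^(1/3) = 70.8 mm

b ≈ 70.8 mm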